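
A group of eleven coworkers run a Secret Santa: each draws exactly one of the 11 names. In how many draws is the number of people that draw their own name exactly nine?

Choose which 9 of the 11 are fixed: C(11,9) = 55.
The other 2 form a derangement: !2 = 1.
Total: 55 × 1 = 55.

55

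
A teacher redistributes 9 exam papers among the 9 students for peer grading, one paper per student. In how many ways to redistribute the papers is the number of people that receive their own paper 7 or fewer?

362879

# with exactly i fixed is C(9,i)·!(9-i); sum over i=0..7:
  i=0: C(9,0)·!9 = 1·133496 = 133496
  i=1: C(9,1)·!8 = 9·14833 = 133497
  i=2: C(9,2)·!7 = 36·1854 = 66744
  i=3: C(9,3)·!6 = 84·265 = 22260
  i=4: C(9,4)·!5 = 126·44 = 5544
  i=5: C(9,5)·!4 = 126·9 = 1134
  i=6: C(9,6)·!3 = 84·2 = 168
  i=7: C(9,7)·!2 = 36·1 = 36
Total = 362879.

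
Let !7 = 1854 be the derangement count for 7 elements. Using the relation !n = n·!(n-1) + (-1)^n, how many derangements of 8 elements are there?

!8 = 8·1854 + 1 = 14833.

14833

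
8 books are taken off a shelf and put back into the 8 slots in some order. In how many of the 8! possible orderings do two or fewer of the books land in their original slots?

37085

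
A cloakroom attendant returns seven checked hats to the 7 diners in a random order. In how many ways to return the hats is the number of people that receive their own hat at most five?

5039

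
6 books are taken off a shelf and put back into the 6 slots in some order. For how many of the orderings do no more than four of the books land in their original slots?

719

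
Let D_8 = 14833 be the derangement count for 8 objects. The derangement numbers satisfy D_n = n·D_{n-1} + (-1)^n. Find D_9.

D_9 = 9·14833 - 1 = 133496.

133496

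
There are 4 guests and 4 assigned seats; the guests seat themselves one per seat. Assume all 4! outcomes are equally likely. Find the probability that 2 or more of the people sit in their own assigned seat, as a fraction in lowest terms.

7/24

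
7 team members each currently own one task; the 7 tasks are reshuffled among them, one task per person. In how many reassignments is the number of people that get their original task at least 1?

# with exactly i fixed is C(7,i)·!(7-i); sum over i=1..7:
  i=1: C(7,1)·!6 = 7·265 = 1855
  i=2: C(7,2)·!5 = 21·44 = 924
  i=3: C(7,3)·!4 = 35·9 = 315
  i=4: C(7,4)·!3 = 35·2 = 70
  i=5: C(7,5)·!2 = 21·1 = 21
  i=6: C(7,6)·!1 = 7·0 = 0
  i=7: C(7,7)·!0 = 1·1 = 1
Total = 3186.

3186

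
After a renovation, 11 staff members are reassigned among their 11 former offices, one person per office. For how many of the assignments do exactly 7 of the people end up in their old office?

2970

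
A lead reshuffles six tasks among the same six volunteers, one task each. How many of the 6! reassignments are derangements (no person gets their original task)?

!6 is the nearest integer to 6!/e.
6! = 720, and 720/e ≈ 264.87, so !6 = 265.

265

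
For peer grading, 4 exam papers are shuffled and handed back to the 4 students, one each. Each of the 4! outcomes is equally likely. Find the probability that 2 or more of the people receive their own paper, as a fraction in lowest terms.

7/24

Favorable outcomes: Σ_{i≥2} C(4,i)·!(4-i) = 6·1 + 4·0 + 1·1 = 7.
Total outcomes: 4! = 24.
Probability = 7/24 = 7/24.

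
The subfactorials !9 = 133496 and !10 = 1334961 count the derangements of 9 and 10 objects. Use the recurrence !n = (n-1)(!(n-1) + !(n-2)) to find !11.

14684570

!11 = (11-1)·(!10 + !9) = 10·(1334961 + 133496) = 10·1468457 = 14684570.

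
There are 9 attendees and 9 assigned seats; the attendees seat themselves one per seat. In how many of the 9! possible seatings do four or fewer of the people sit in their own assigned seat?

361541

Sum C(9,i)·!(9-i) for i = 0..4:
  i=0: C(9,0)·!9 = 1·133496 = 133496
  i=1: C(9,1)·!8 = 9·14833 = 133497
  i=2: C(9,2)·!7 = 36·1854 = 66744
  i=3: C(9,3)·!6 = 84·265 = 22260
  i=4: C(9,4)·!5 = 126·44 = 5544
Total = 361541.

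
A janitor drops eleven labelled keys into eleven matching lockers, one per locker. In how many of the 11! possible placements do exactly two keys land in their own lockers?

7342280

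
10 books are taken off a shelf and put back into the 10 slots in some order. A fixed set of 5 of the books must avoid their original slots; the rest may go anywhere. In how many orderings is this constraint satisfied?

Inclusion-exclusion on the 5 forbidden self-matches:
Σ_{j=0}^{5} (-1)^j C(5,j)(10-j)!
= C(5,0)·10! - C(5,1)·9! + C(5,2)·8! - C(5,3)·7! + C(5,4)·6! - C(5,5)·5!
= 3628800 - 1814400 + 403200 - 50400 + 3600 - 120
= 2170680

2170680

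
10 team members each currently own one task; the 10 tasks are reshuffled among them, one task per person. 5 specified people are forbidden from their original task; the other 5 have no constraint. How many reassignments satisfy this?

2170680

Let A_j be the event that the j-th constrained one is fixed. By inclusion-exclusion over the 5 events:
Σ_{j=0}^{5} (-1)^j C(5,j)(10-j)!
= C(5,0)·10! - C(5,1)·9! + C(5,2)·8! - C(5,3)·7! + C(5,4)·6! - C(5,5)·5!
= 3628800 - 1814400 + 403200 - 50400 + 3600 - 120
= 2170680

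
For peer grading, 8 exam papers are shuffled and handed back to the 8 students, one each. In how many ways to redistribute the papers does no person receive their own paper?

By inclusion-exclusion, !8 = Σ (-1)^k · 8!/k! for k=0..8
= 8! - 8!/1! + 8!/2! - 8!/3! + 8!/4! - 8!/5! + 8!/6! - 8!/7! + 8!/8!
= 40320 - 40320 + 20160 - 6720 + 1680 - 336 + 56 - 8 + 1
= 14833

14833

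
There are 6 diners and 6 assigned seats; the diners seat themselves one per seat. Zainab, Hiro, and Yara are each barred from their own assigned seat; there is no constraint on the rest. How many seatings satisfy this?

Let A_j be the event that the j-th constrained one is fixed. By inclusion-exclusion over the 3 events:
Σ_{j=0}^{3} (-1)^j C(3,j)(6-j)!
= C(3,0)·6! - C(3,1)·5! + C(3,2)·4! - C(3,3)·3!
= 720 - 360 + 72 - 6
= 426

426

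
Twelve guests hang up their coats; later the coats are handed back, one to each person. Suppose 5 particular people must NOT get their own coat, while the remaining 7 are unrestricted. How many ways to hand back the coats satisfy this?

Let A_j be the event that the j-th constrained one is fixed. By inclusion-exclusion over the 5 events:
Σ_{j=0}^{5} (-1)^j C(5,j)(12-j)!
= C(5,0)·12! - C(5,1)·11! + C(5,2)·10! - C(5,3)·9! + C(5,4)·8! - C(5,5)·7!
= 479001600 - 199584000 + 36288000 - 3628800 + 201600 - 5040
= 312273360

312273360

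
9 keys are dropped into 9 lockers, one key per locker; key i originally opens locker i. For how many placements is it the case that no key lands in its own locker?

!9 = 9! · Σ_{k=0}^{9} (-1)^k/k!
= 9! - 9!/1! + 9!/2! - 9!/3! + 9!/4! - 9!/5! + 9!/6! - 9!/7! + 9!/8! - 9!/9!
= 362880 - 362880 + 181440 - 60480 + 15120 - 3024 + 504 - 72 + 9 - 1
= 133496

133496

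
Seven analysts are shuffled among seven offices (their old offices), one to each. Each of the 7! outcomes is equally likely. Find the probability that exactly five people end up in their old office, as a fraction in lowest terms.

1/240

Favorable outcomes: C(7,5)·!2 = 21·1 = 21.
Total outcomes: 7! = 5040.
Probability = 21/5040 = 1/240.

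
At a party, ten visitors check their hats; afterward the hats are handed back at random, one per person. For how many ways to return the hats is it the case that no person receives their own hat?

1334961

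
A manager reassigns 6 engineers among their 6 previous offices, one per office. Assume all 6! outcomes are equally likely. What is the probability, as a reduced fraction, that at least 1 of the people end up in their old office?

Favorable outcomes: Σ_{i≥1} C(6,i)·!(6-i) = 6·44 + 15·9 + 20·2 + 15·1 + 6·0 + 1·1 = 455.
Total outcomes: 6! = 720.
Probability = 455/720 = 91/144.

91/144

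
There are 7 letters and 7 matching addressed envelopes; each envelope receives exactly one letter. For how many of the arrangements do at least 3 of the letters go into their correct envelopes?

407

# with exactly i fixed is C(7,i)·!(7-i); sum over i=3..7:
  i=3: C(7,3)·!4 = 35·9 = 315
  i=4: C(7,4)·!3 = 35·2 = 70
  i=5: C(7,5)·!2 = 21·1 = 21
  i=6: C(7,6)·!1 = 7·0 = 0
  i=7: C(7,7)·!0 = 1·1 = 1
Total = 407.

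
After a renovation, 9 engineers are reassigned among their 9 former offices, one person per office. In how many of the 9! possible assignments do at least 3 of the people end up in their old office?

29143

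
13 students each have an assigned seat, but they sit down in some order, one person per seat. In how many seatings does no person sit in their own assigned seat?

2290792932

!13 = 13! · Σ_{k=0}^{13} (-1)^k/k!
= 13! - 13!/1! + 13!/2! - 13!/3! + 13!/4! - 13!/5! + 13!/6! - 13!/7! + 13!/8! - 13!/9! + 13!/10! - 13!/11! + 13!/12! - 13!/13!
= 6227020800 - 6227020800 + 3113510400 - 1037836800 + 259459200 - 51891840 + 8648640 - 1235520 + 154440 - 17160 + 1716 - 156 + 13 - 1
= 2290792932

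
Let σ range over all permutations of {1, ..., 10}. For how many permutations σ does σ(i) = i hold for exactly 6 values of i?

1890

Choose which 6 of the 10 are fixed: C(10,6) = 210.
The remaining 4 must be deranged: !4 = 9.
Total: 210 × 9 = 1890.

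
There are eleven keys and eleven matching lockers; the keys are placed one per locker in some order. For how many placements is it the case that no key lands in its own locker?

Recurrence: !11 = 11·!10 + (-1)^11.
!11 = 11·1334961 - 1 = 14684570

14684570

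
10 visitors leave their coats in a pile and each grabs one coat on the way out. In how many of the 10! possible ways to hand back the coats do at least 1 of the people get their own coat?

Sum C(10,i)·!(10-i) for i = 1..10:
  i=1: C(10,1)·!9 = 10·133496 = 1334960
  i=2: C(10,2)·!8 = 45·14833 = 667485
  i=3: C(10,3)·!7 = 120·1854 = 222480
  i=4: C(10,4)·!6 = 210·265 = 55650
  i=5: C(10,5)·!5 = 252·44 = 11088
  i=6: C(10,6)·!4 = 210·9 = 1890
  i=7: C(10,7)·!3 = 120·2 = 240
  i=8: C(10,8)·!2 = 45·1 = 45
  i=9: C(10,9)·!1 = 10·0 = 0
  i=10: C(10,10)·!0 = 1·1 = 1
Total = 2293839.

2293839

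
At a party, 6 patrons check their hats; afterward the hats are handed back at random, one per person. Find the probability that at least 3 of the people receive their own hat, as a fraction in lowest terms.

7/90

Favorable outcomes: Σ_{i≥3} C(6,i)·!(6-i) = 20·2 + 15·1 + 6·0 + 1·1 = 56.
Total outcomes: 6! = 720.
Probability = 56/720 = 7/90.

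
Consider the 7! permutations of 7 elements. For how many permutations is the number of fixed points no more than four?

Sum C(7,i)·!(7-i) for i = 0..4:
  i=0: C(7,0)·!7 = 1·1854 = 1854
  i=1: C(7,1)·!6 = 7·265 = 1855
  i=2: C(7,2)·!5 = 21·44 = 924
  i=3: C(7,3)·!4 = 35·9 = 315
  i=4: C(7,4)·!3 = 35·2 = 70
Total = 5018.

5018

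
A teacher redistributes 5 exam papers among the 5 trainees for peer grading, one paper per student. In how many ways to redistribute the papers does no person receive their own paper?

By inclusion-exclusion, !5 = Σ (-1)^k · 5!/k! for k=0..5
= 5! - 5!/1! + 5!/2! - 5!/3! + 5!/4! - 5!/5!
= 120 - 120 + 60 - 20 + 5 - 1
= 44

44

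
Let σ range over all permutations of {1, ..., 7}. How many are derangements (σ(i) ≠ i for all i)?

Use !n = (n-1)(!(n-1) + !(n-2)).
!7 = 6·(265 + 44) = 6·309 = 1854

1854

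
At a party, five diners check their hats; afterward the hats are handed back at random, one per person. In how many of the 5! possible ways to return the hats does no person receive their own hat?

The subfactorial !5 = [5!/e] (nearest integer).
5! = 120, and 120/e ≈ 44.15, so !5 = 44.

44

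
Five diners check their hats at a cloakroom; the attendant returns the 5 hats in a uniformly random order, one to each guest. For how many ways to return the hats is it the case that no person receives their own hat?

44

!5 = 5! · Σ_{k=0}^{5} (-1)^k/k!
= 5! - 5!/1! + 5!/2! - 5!/3! + 5!/4! - 5!/5!
= 120 - 120 + 60 - 20 + 5 - 1
= 44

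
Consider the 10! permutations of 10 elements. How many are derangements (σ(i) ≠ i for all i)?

By inclusion-exclusion, !10 = Σ (-1)^k · 10!/k! for k=0..10
= 10! - 10!/1! + 10!/2! - 10!/3! + 10!/4! - 10!/5! + 10!/6! - 10!/7! + 10!/8! - 10!/9! + 10!/10!
= 3628800 - 3628800 + 1814400 - 604800 + 151200 - 30240 + 5040 - 720 + 90 - 10 + 1
= 1334961

1334961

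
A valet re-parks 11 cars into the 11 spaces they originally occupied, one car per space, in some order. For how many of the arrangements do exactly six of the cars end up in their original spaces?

20328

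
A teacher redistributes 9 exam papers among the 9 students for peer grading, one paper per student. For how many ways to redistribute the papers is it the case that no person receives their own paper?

!9 is the nearest integer to 9!/e.
9! = 362880, and 362880/e ≈ 133496.09, so !9 = 133496.

133496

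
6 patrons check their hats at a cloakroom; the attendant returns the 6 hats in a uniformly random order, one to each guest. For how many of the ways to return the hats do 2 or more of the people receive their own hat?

191

Sum C(6,i)·!(6-i) for i = 2..6:
  i=2: C(6,2)·!4 = 15·9 = 135
  i=3: C(6,3)·!3 = 20·2 = 40
  i=4: C(6,4)·!2 = 15·1 = 15
  i=5: C(6,5)·!1 = 6·0 = 0
  i=6: C(6,6)·!0 = 1·1 = 1
Total = 191.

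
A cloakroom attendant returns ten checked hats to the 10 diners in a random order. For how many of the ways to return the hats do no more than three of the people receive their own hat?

3559886

Sum C(10,i)·!(10-i) for i = 0..3:
  i=0: C(10,0)·!10 = 1·1334961 = 1334961
  i=1: C(10,1)·!9 = 10·133496 = 1334960
  i=2: C(10,2)·!8 = 45·14833 = 667485
  i=3: C(10,3)·!7 = 120·1854 = 222480
Total = 3559886.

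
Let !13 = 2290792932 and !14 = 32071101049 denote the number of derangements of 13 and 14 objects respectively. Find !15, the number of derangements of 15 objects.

481066515734

!15 = (15-1)·(!14 + !13) = 14·(32071101049 + 2290792932) = 14·34361893981 = 481066515734.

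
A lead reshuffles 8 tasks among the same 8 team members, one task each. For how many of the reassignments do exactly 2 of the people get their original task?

Choose which 2 of the 8 are fixed: C(8,2) = 28.
The other 6 form a derangement: !6 = 265.
Total: 28 × 265 = 7420.

7420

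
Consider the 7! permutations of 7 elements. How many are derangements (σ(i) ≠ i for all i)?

Recurrence: !7 = 7·!6 + (-1)^7.
!7 = 7·265 - 1 = 1854

1854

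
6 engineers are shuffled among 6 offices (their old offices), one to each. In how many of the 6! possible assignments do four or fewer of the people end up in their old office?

Sum C(6,i)·!(6-i) for i = 0..4:
  i=0: C(6,0)·!6 = 1·265 = 265
  i=1: C(6,1)·!5 = 6·44 = 264
  i=2: C(6,2)·!4 = 15·9 = 135
  i=3: C(6,3)·!3 = 20·2 = 40
  i=4: C(6,4)·!2 = 15·1 = 15
Total = 719.

719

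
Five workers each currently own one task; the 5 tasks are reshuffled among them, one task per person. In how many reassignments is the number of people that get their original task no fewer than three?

Sum C(5,i)·!(5-i) for i = 3..5:
  i=3: C(5,3)·!2 = 10·1 = 10
  i=4: C(5,4)·!1 = 5·0 = 0
  i=5: C(5,5)·!0 = 1·1 = 1
Total = 11.

11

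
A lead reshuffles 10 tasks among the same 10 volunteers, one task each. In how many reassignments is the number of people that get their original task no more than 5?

3626624

# with exactly i fixed is C(10,i)·!(10-i); sum over i=0..5:
  i=0: C(10,0)·!10 = 1·1334961 = 1334961
  i=1: C(10,1)·!9 = 10·133496 = 1334960
  i=2: C(10,2)·!8 = 45·14833 = 667485
  i=3: C(10,3)·!7 = 120·1854 = 222480
  i=4: C(10,4)·!6 = 210·265 = 55650
  i=5: C(10,5)·!5 = 252·44 = 11088
Total = 3626624.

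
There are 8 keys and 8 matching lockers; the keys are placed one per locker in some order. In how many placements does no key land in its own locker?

The number of derangements of 8 is !8 = Σ_{k=0}^{8} (-1)^k·8!/k!
= 8! - 8!/1! + 8!/2! - 8!/3! + 8!/4! - 8!/5! + 8!/6! - 8!/7! + 8!/8!
= 40320 - 40320 + 20160 - 6720 + 1680 - 336 + 56 - 8 + 1
= 14833

14833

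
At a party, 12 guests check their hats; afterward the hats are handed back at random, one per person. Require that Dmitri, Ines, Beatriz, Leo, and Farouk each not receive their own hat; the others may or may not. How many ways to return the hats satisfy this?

312273360

Let A_j be the event that the j-th constrained one is fixed. By inclusion-exclusion over the 5 events:
Σ_{j=0}^{5} (-1)^j C(5,j)(12-j)!
= C(5,0)·12! - C(5,1)·11! + C(5,2)·10! - C(5,3)·9! + C(5,4)·8! - C(5,5)·7!
= 479001600 - 199584000 + 36288000 - 3628800 + 201600 - 5040
= 312273360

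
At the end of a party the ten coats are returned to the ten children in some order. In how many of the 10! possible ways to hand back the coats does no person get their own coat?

The subfactorial !10 = [10!/e] (nearest integer).
10! = 3628800, and 3628800/e ≈ 1334960.92, so !10 = 1334961.

1334961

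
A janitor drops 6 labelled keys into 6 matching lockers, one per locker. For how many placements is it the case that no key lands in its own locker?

By inclusion-exclusion, !6 = Σ (-1)^k · 6!/k! for k=0..6
= 6! - 6!/1! + 6!/2! - 6!/3! + 6!/4! - 6!/5! + 6!/6!
= 720 - 720 + 360 - 120 + 30 - 6 + 1
= 265

265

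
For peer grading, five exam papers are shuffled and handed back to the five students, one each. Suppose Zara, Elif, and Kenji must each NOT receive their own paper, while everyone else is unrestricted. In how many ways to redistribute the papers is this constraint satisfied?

64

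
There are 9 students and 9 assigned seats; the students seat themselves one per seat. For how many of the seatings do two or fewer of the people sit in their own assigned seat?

333737

Sum C(9,i)·!(9-i) for i = 0..2:
  i=0: C(9,0)·!9 = 1·133496 = 133496
  i=1: C(9,1)·!8 = 9·14833 = 133497
  i=2: C(9,2)·!7 = 36·1854 = 66744
Total = 333737.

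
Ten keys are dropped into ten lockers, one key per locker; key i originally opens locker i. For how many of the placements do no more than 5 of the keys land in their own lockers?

3626624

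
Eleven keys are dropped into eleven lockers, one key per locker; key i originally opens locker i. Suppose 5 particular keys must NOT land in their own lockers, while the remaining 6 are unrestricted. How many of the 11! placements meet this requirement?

25022880

Inclusion-exclusion on the 5 forbidden self-matches:
Σ_{j=0}^{5} (-1)^j C(5,j)(11-j)!
= C(5,0)·11! - C(5,1)·10! + C(5,2)·9! - C(5,3)·8! + C(5,4)·7! - C(5,5)·6!
= 39916800 - 18144000 + 3628800 - 403200 + 25200 - 720
= 25022880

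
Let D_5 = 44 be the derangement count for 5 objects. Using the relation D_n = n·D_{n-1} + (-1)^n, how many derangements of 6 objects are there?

265

D_6 = 6·44 + 1 = 265.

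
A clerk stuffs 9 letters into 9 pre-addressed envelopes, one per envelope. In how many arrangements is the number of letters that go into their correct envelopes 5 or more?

Sum C(9,i)·!(9-i) for i = 5..9:
  i=5: C(9,5)·!4 = 126·9 = 1134
  i=6: C(9,6)·!3 = 84·2 = 168
  i=7: C(9,7)·!2 = 36·1 = 36
  i=8: C(9,8)·!1 = 9·0 = 0
  i=9: C(9,9)·!0 = 1·1 = 1
Total = 1339.

1339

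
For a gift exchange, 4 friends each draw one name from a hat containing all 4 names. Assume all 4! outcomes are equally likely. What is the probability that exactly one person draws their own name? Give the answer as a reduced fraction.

Favorable outcomes: C(4,1)·!3 = 4·2 = 8.
Total outcomes: 4! = 24.
Probability = 8/24 = 1/3.

1/3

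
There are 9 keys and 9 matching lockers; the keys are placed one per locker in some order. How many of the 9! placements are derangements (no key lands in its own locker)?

133496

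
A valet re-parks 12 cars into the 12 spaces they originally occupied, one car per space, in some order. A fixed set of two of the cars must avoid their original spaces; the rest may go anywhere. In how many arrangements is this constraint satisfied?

Let A_j be the event that the j-th constrained one is fixed. By inclusion-exclusion over the 2 events:
Σ_{j=0}^{2} (-1)^j C(2,j)(12-j)!
= C(2,0)·12! - C(2,1)·11! + C(2,2)·10!
= 479001600 - 79833600 + 3628800
= 402796800

402796800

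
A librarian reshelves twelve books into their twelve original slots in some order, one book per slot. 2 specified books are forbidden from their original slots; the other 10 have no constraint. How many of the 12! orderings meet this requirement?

402796800

Inclusion-exclusion on the 2 forbidden self-matches:
Σ_{j=0}^{2} (-1)^j C(2,j)(12-j)!
= C(2,0)·12! - C(2,1)·11! + C(2,2)·10!
= 479001600 - 79833600 + 3628800
= 402796800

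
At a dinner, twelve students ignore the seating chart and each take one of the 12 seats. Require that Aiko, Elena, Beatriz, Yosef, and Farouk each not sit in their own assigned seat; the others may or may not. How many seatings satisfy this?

312273360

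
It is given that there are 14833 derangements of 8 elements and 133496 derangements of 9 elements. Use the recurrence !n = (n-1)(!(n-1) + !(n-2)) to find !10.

!10 = (10-1)·(!9 + !8) = 9·(133496 + 14833) = 9·148329 = 1334961.

1334961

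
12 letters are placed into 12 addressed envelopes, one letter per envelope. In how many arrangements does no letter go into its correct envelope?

The subfactorial !12 = [12!/e] (nearest integer).
12! = 479001600, and 479001600/e ≈ 176214840.93, so !12 = 176214841.

176214841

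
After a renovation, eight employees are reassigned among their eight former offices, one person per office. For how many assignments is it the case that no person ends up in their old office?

The subfactorial !8 = [8!/e] (nearest integer).
8! = 40320, and 40320/e ≈ 14832.90, so !8 = 14833.

14833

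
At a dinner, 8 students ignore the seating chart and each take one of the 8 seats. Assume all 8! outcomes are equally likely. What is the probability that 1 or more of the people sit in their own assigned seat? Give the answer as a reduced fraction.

Favorable outcomes: Σ_{i≥1} C(8,i)·!(8-i) = 8·1854 + 28·265 + 56·44 + 70·9 + 56·2 + 28·1 + 8·0 + 1·1 = 25487.
Total outcomes: 8! = 40320.
Probability = 25487/40320 = 3641/5760.

3641/5760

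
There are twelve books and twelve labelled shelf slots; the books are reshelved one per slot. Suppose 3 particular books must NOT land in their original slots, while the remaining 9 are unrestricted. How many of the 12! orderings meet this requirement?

369774720

Let A_j be the event that the j-th constrained one is fixed. By inclusion-exclusion over the 3 events:
Σ_{j=0}^{3} (-1)^j C(3,j)(12-j)!
= C(3,0)·12! - C(3,1)·11! + C(3,2)·10! - C(3,3)·9!
= 479001600 - 119750400 + 10886400 - 362880
= 369774720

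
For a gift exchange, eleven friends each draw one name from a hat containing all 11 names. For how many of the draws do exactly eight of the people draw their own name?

Pick the 8 fixed positions: C(11,8) = 165 ways.
The other 3 form a derangement: !3 = 2.
Total: 165 × 2 = 330.

330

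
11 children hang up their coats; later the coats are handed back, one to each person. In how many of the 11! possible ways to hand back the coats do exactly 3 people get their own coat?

Pick the 3 fixed positions: C(11,3) = 165 ways.
The remaining 8 must be deranged: !8 = 14833.
Total: 165 × 14833 = 2447445.

2447445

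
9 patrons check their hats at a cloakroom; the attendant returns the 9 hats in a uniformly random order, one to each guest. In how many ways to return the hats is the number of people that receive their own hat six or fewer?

Sum C(9,i)·!(9-i) for i = 0..6:
  i=0: C(9,0)·!9 = 1·133496 = 133496
  i=1: C(9,1)·!8 = 9·14833 = 133497
  i=2: C(9,2)·!7 = 36·1854 = 66744
  i=3: C(9,3)·!6 = 84·265 = 22260
  i=4: C(9,4)·!5 = 126·44 = 5544
  i=5: C(9,5)·!4 = 126·9 = 1134
  i=6: C(9,6)·!3 = 84·2 = 168
Total = 362843.

362843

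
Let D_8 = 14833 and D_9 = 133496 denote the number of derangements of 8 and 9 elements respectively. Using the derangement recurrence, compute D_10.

D_10 = (10-1)·(D_9 + D_8) = 9·(133496 + 14833) = 9·148329 = 1334961.

1334961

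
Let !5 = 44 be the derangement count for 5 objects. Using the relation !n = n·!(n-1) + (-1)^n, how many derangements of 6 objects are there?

!6 = 6·44 + 1 = 265.

265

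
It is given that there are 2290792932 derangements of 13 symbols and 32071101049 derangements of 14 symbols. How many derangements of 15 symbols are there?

481066515734

!15 = (15-1)·(!14 + !13) = 14·(32071101049 + 2290792932) = 14·34361893981 = 481066515734.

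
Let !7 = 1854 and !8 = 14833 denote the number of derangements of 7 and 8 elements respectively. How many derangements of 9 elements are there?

!9 = (9-1)·(!8 + !7) = 8·(14833 + 1854) = 8·16687 = 133496.

133496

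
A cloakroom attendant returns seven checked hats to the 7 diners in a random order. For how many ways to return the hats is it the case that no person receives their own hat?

1854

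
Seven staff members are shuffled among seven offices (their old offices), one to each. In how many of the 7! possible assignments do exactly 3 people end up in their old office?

Choose which 3 of the 7 are fixed: C(7,3) = 35.
The remaining 4 must be deranged: !4 = 9.
Total: 35 × 9 = 315.

315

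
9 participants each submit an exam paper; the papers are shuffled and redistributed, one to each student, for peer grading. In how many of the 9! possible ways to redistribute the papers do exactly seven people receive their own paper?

36

Choose which 7 of the 9 are fixed: C(9,7) = 36.
The remaining 2 must be deranged: !2 = 1.
Total: 36 × 1 = 36.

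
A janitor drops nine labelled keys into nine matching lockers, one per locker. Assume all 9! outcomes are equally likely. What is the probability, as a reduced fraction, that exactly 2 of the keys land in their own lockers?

Favorable outcomes: C(9,2)·!7 = 36·1854 = 66744.
Total outcomes: 9! = 362880.
Probability = 66744/362880 = 103/560.

103/560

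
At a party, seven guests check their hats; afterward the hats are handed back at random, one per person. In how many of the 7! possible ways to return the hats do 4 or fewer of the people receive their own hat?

Sum C(7,i)·!(7-i) for i = 0..4:
  i=0: C(7,0)·!7 = 1·1854 = 1854
  i=1: C(7,1)·!6 = 7·265 = 1855
  i=2: C(7,2)·!5 = 21·44 = 924
  i=3: C(7,3)·!4 = 35·9 = 315
  i=4: C(7,4)·!3 = 35·2 = 70
Total = 5018.

5018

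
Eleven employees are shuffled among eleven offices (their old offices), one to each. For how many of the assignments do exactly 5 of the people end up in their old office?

Pick the 5 fixed positions: C(11,5) = 462 ways.
The remaining 6 must be deranged: !6 = 265.
Total: 462 × 265 = 122430.

122430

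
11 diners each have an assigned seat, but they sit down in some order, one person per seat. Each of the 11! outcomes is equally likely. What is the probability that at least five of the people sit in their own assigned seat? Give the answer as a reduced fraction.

73057/19958400

Favorable outcomes: Σ_{i≥5} C(11,i)·!(11-i) = 462·265 + 462·44 + 330·9 + 165·2 + 55·1 + 11·0 + 1·1 = 146114.
Total outcomes: 11! = 39916800.
Probability = 146114/39916800 = 73057/19958400.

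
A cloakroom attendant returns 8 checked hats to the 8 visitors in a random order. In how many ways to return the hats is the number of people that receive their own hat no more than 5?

40291

Sum C(8,i)·!(8-i) for i = 0..5:
  i=0: C(8,0)·!8 = 1·14833 = 14833
  i=1: C(8,1)·!7 = 8·1854 = 14832
  i=2: C(8,2)·!6 = 28·265 = 7420
  i=3: C(8,3)·!5 = 56·44 = 2464
  i=4: C(8,4)·!4 = 70·9 = 630
  i=5: C(8,5)·!3 = 56·2 = 112
Total = 40291.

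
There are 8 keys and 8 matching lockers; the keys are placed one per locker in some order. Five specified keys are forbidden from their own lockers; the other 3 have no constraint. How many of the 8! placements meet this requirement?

Let A_j be the event that the j-th constrained one is fixed. By inclusion-exclusion over the 5 events:
Σ_{j=0}^{5} (-1)^j C(5,j)(8-j)!
= C(5,0)·8! - C(5,1)·7! + C(5,2)·6! - C(5,3)·5! + C(5,4)·4! - C(5,5)·3!
= 40320 - 25200 + 7200 - 1200 + 120 - 6
= 21234

21234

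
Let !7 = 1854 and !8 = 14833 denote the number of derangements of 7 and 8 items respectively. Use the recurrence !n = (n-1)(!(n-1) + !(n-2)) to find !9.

!9 = (9-1)·(!8 + !7) = 8·(14833 + 1854) = 8·16687 = 133496.

133496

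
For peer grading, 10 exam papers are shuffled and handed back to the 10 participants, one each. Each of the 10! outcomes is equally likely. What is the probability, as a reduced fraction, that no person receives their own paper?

16481/44800

Favorable outcomes: !10 = 1334961.
Total outcomes: 10! = 3628800.
Probability = 1334961/3628800 = 16481/44800.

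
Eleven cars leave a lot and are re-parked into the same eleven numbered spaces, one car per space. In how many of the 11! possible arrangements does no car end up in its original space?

!11 is the nearest integer to 11!/e.
11! = 39916800, and 39916800/e ≈ 14684570.08, so !11 = 14684570.

14684570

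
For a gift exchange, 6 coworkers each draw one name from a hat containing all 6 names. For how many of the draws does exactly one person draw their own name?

264

Pick the single fixed position: C(6,1) = 6 ways.
The remaining 5 must be deranged: !5 = 44.
Total: 6 × 44 = 264.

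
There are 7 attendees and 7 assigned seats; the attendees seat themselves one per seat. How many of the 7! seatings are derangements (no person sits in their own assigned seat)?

By inclusion-exclusion, !7 = Σ (-1)^k · 7!/k! for k=0..7
= 7! - 7!/1! + 7!/2! - 7!/3! + 7!/4! - 7!/5! + 7!/6! - 7!/7!
= 5040 - 5040 + 2520 - 840 + 210 - 42 + 7 - 1
= 1854

1854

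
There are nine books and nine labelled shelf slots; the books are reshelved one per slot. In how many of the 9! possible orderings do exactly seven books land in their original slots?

Choose which 7 of the 9 are fixed: C(9,7) = 36.
The other 2 form a derangement: !2 = 1.
Total: 36 × 1 = 36.

36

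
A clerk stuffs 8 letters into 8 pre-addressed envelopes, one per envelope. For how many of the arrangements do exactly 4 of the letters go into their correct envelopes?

Choose which 4 of the 8 are fixed: C(8,4) = 70.
The other 4 form a derangement: !4 = 9.
Total: 70 × 9 = 630.

630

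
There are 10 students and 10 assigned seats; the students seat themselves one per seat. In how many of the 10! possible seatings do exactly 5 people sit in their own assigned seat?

11088

Choose which 5 of the 10 are fixed: C(10,5) = 252.
The other 5 form a derangement: !5 = 44.
Total: 252 × 44 = 11088.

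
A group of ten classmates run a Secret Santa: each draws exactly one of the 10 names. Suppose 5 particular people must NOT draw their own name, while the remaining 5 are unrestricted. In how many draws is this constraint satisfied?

2170680

Let A_j be the event that the j-th constrained one is fixed. By inclusion-exclusion over the 5 events:
Σ_{j=0}^{5} (-1)^j C(5,j)(10-j)!
= C(5,0)·10! - C(5,1)·9! + C(5,2)·8! - C(5,3)·7! + C(5,4)·6! - C(5,5)·5!
= 3628800 - 1814400 + 403200 - 50400 + 3600 - 120
= 2170680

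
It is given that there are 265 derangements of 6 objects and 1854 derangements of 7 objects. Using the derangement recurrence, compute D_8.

14833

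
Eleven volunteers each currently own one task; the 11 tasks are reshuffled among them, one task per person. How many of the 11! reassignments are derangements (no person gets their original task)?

14684570

The subfactorial !11 = [11!/e] (nearest integer).
11! = 39916800, and 39916800/e ≈ 14684570.08, so !11 = 14684570.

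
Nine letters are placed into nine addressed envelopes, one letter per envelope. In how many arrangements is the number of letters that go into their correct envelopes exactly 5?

1134

Choose which 5 of the 9 are fixed: C(9,5) = 126.
The remaining 4 must be deranged: !4 = 9.
Total: 126 × 9 = 1134.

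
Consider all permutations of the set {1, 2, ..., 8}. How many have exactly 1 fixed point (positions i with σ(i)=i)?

14832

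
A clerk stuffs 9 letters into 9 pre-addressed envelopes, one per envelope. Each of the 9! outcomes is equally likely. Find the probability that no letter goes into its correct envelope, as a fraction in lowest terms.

16687/45360

Favorable outcomes: !9 = 133496.
Total outcomes: 9! = 362880.
Probability = 133496/362880 = 16687/45360.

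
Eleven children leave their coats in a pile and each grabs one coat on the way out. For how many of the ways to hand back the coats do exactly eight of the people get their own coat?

330

Choose which 8 of the 11 are fixed: C(11,8) = 165.
The other 3 form a derangement: !3 = 2.
Total: 165 × 2 = 330.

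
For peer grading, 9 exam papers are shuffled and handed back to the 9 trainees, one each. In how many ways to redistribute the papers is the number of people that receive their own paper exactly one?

133497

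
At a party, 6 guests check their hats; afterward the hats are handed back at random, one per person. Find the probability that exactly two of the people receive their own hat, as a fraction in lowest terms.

3/16

Favorable outcomes: C(6,2)·!4 = 15·9 = 135.
Total outcomes: 6! = 720.
Probability = 135/720 = 3/16.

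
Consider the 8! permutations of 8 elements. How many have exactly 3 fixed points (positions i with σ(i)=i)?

Pick the 3 fixed positions: C(8,3) = 56 ways.
The remaining 5 must be deranged: !5 = 44.
Total: 56 × 44 = 2464.

2464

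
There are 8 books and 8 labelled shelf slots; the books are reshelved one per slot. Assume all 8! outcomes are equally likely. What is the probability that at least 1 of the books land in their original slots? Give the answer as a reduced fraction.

3641/5760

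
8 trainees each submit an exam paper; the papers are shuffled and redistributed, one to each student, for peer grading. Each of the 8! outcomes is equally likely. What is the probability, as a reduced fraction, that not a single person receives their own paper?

Favorable outcomes: !8 = 14833.
Total outcomes: 8! = 40320.
Probability = 14833/40320 = 2119/5760.

2119/5760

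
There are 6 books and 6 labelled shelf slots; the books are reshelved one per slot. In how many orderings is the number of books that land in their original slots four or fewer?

# with exactly i fixed is C(6,i)·!(6-i); sum over i=0..4:
  i=0: C(6,0)·!6 = 1·265 = 265
  i=1: C(6,1)·!5 = 6·44 = 264
  i=2: C(6,2)·!4 = 15·9 = 135
  i=3: C(6,3)·!3 = 20·2 = 40
  i=4: C(6,4)·!2 = 15·1 = 15
Total = 719.

719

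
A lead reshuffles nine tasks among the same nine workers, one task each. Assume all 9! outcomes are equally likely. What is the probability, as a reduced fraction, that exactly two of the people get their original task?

Favorable outcomes: C(9,2)·!7 = 36·1854 = 66744.
Total outcomes: 9! = 362880.
Probability = 66744/362880 = 103/560.

103/560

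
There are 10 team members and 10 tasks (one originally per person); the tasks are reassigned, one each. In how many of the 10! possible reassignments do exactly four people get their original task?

55650

Pick the 4 fixed positions: C(10,4) = 210 ways.
The other 6 form a derangement: !6 = 265.
Total: 210 × 265 = 55650.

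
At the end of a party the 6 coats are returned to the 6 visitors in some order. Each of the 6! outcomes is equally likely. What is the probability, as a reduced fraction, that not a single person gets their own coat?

53/144

Favorable outcomes: !6 = 265.
Total outcomes: 6! = 720.
Probability = 265/720 = 53/144.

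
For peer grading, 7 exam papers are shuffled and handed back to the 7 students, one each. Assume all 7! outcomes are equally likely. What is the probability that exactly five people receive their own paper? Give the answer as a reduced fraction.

1/240

Favorable outcomes: C(7,5)·!2 = 21·1 = 21.
Total outcomes: 7! = 5040.
Probability = 21/5040 = 1/240.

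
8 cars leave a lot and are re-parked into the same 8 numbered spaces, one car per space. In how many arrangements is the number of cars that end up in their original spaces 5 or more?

141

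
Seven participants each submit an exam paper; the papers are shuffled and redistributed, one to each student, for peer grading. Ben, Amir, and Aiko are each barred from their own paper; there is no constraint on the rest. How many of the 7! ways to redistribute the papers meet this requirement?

3216

Inclusion-exclusion on the 3 forbidden self-matches:
Σ_{j=0}^{3} (-1)^j C(3,j)(7-j)!
= C(3,0)·7! - C(3,1)·6! + C(3,2)·5! - C(3,3)·4!
= 5040 - 2160 + 360 - 24
= 3216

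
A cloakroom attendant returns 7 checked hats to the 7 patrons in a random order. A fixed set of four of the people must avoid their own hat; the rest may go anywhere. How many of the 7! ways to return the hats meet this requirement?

Let A_j be the event that the j-th constrained one is fixed. By inclusion-exclusion over the 4 events:
Σ_{j=0}^{4} (-1)^j C(4,j)(7-j)!
= C(4,0)·7! - C(4,1)·6! + C(4,2)·5! - C(4,3)·4! + C(4,4)·3!
= 5040 - 2880 + 720 - 96 + 6
= 2790

2790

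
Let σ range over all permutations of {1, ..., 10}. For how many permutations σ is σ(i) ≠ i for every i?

!10 is the nearest integer to 10!/e.
10! = 3628800, and 3628800/e ≈ 1334960.92, so !10 = 1334961.

1334961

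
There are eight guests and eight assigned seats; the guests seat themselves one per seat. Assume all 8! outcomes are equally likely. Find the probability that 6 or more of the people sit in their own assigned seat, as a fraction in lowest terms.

29/40320

Favorable outcomes: Σ_{i≥6} C(8,i)·!(8-i) = 28·1 + 8·0 + 1·1 = 29.
Total outcomes: 8! = 40320.
Probability = 29/40320 = 29/40320.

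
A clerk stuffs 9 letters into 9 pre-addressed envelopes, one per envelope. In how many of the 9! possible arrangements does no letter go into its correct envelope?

133496

Recurrence: !9 = 8·(!8 + !7).
!9 = 8·(14833 + 1854) = 8·16687 = 133496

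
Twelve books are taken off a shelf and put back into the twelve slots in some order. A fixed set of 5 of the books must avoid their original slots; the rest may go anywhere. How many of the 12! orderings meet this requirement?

Let A_j be the event that the j-th constrained one is fixed. By inclusion-exclusion over the 5 events:
Σ_{j=0}^{5} (-1)^j C(5,j)(12-j)!
= C(5,0)·12! - C(5,1)·11! + C(5,2)·10! - C(5,3)·9! + C(5,4)·8! - C(5,5)·7!
= 479001600 - 199584000 + 36288000 - 3628800 + 201600 - 5040
= 312273360

312273360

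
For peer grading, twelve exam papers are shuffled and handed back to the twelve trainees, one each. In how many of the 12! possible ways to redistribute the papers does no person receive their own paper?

176214841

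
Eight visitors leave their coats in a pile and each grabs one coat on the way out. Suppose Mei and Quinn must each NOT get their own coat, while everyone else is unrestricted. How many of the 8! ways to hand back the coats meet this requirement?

30960

Inclusion-exclusion on the 2 forbidden self-matches:
Σ_{j=0}^{2} (-1)^j C(2,j)(8-j)!
= C(2,0)·8! - C(2,1)·7! + C(2,2)·6!
= 40320 - 10080 + 720
= 30960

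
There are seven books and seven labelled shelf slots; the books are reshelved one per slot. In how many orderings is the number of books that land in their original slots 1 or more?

3186

Sum C(7,i)·!(7-i) for i = 1..7:
  i=1: C(7,1)·!6 = 7·265 = 1855
  i=2: C(7,2)·!5 = 21·44 = 924
  i=3: C(7,3)·!4 = 35·9 = 315
  i=4: C(7,4)·!3 = 35·2 = 70
  i=5: C(7,5)·!2 = 21·1 = 21
  i=6: C(7,6)·!1 = 7·0 = 0
  i=7: C(7,7)·!0 = 1·1 = 1
Total = 3186.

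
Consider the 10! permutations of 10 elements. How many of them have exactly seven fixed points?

240

Choose which 7 of the 10 are fixed: C(10,7) = 120.
The remaining 3 must be deranged: !3 = 2.
Total: 120 × 2 = 240.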